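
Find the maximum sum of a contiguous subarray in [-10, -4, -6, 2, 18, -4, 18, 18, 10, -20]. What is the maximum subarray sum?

Using Kadane's algorithm on [-10, -4, -6, 2, 18, -4, 18, 18, 10, -20]:

Scanning through the array:
Position 1 (value -4): max_ending_here = -4, max_so_far = -4
Position 2 (value -6): max_ending_here = -6, max_so_far = -4
Position 3 (value 2): max_ending_here = 2, max_so_far = 2
Position 4 (value 18): max_ending_here = 20, max_so_far = 20
Position 5 (value -4): max_ending_here = 16, max_so_far = 20
Position 6 (value 18): max_ending_here = 34, max_so_far = 34
Position 7 (value 18): max_ending_here = 52, max_so_far = 52
Position 8 (value 10): max_ending_here = 62, max_so_far = 62
Position 9 (value -20): max_ending_here = 42, max_so_far = 62

Maximum subarray: [2, 18, -4, 18, 18, 10]
Maximum sum: 62

The maximum subarray is [2, 18, -4, 18, 18, 10] with sum 62. This subarray runs from index 3 to index 8.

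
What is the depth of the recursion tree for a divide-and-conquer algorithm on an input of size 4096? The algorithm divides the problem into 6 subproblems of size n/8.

For divide and conquer with division factor 8:

Problem sizes at each level:
Level 0: 4096
Level 1: 512
Level 2: 64
Level 3: 8
Level 4: 1

The root is level 0 and the size-1 base case is level 4 (the tree spans levels 0 through 4, i.e. 5 levels counting the root), so the depth is the number of divisions: log_8(4096) = 4

The recursion tree depth is log_8(4096) = 4. At each level, the problem size is divided by 8, so it takes 4 divisions to reduce to a base case of size 1. The algorithm makes 6 recursive calls at each level.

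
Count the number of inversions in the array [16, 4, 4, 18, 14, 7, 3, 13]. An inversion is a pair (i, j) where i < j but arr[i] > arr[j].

Finding inversions in [16, 4, 4, 18, 14, 7, 3, 13]:

(0, 1): arr[0]=16 > arr[1]=4
(0, 2): arr[0]=16 > arr[2]=4
(0, 4): arr[0]=16 > arr[4]=14
(0, 5): arr[0]=16 > arr[5]=7
(0, 6): arr[0]=16 > arr[6]=3
(0, 7): arr[0]=16 > arr[7]=13
(1, 6): arr[1]=4 > arr[6]=3
(2, 6): arr[2]=4 > arr[6]=3
(3, 4): arr[3]=18 > arr[4]=14
(3, 5): arr[3]=18 > arr[5]=7
(3, 6): arr[3]=18 > arr[6]=3
(3, 7): arr[3]=18 > arr[7]=13
(4, 5): arr[4]=14 > arr[5]=7
(4, 6): arr[4]=14 > arr[6]=3
(4, 7): arr[4]=14 > arr[7]=13
(5, 6): arr[5]=7 > arr[6]=3

Total inversions: 16

The array has 16 inversion(s): (0,1), (0,2), (0,4), (0,5), (0,6), (0,7), (1,6), (2,6), (3,4), (3,5), (3,6), (3,7), (4,5), (4,6), (4,7), (5,6). Each pair (i,j) satisfies i < j and arr[i] > arr[j].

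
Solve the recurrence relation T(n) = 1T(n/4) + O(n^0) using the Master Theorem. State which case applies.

Master Theorem for T(n) = 1T(n/4) + O(n^0):

a = 1, b = 4, c = 0
log_b(a) = log_4(1) = 0.0000

Case 2: c = 0 = log_4(1) = 0.0000
T(n) = O(n^0 log n) = O(log n)

For T(n) = 1T(n/4) + O(n^0): log_4(1) = 0.0000. This is Case 2 of the Master Theorem (c = log_b(a), equal work at all levels), giving O(log n).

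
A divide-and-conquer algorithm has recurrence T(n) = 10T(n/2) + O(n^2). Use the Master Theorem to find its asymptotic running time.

Master Theorem for T(n) = 10T(n/2) + O(n^2):

a = 10, b = 2, c = 2
log_b(a) = log_2(10) = 3.3219

Case 1: c = 2 < log_2(10) = 3.3219
T(n) = O(n^(log_2 10))

For T(n) = 10T(n/2) + O(n^2): log_2(10) = 3.3219. This is Case 1 of the Master Theorem (c < log_b(a), work dominated by leaves), giving O(n^(log_2 10)).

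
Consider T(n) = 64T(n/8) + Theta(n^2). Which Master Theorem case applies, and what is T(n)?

Master Theorem for T(n) = 64T(n/8) + O(n^2):

a = 64, b = 8, c = 2
log_b(a) = log_8(64) = 2.0000

Case 2: c = 2 = log_8(64) = 2.0000
T(n) = O(n^2 log n) = O(n^2 log n)

For T(n) = 64T(n/8) + O(n^2): log_8(64) = 2.0000. This is Case 2 of the Master Theorem (c = log_b(a), equal work at all levels), giving O(n^2 log n).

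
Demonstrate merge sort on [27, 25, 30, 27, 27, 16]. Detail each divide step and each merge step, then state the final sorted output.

Merge sort trace:

Split: [27, 25, 30, 27, 27, 16] -> [27, 25, 30] and [27, 27, 16]
  Split: [27, 25, 30] -> [27] and [25, 30]
    Split: [25, 30] -> [25] and [30]
    Merge: [25] + [30] -> [25, 30]
  Merge: [27] + [25, 30] -> [25, 27, 30]
  Split: [27, 27, 16] -> [27] and [27, 16]
    Split: [27, 16] -> [27] and [16]
    Merge: [27] + [16] -> [16, 27]
  Merge: [27] + [16, 27] -> [16, 27, 27]
Merge: [25, 27, 30] + [16, 27, 27] -> [16, 25, 27, 27, 27, 30]

Final sorted array: [16, 25, 27, 27, 27, 30]

The merge sort proceeds by recursively splitting the array and merging sorted halves.
After all merges, the sorted array is [16, 25, 27, 27, 27, 30].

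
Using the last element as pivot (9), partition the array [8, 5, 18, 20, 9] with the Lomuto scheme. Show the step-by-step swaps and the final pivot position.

Lomuto partition with pivot = 9:

Initial array: [8, 5, 18, 20, 9]

arr[0]=8 <= 9: swap with position 0, array becomes [8, 5, 18, 20, 9]
arr[1]=5 <= 9: swap with position 1, array becomes [8, 5, 18, 20, 9]
arr[2]=18 > 9: no swap
arr[3]=20 > 9: no swap

Place pivot at position 2: [8, 5, 9, 20, 18]
Pivot position: 2

After partitioning with pivot 9, the array becomes [8, 5, 9, 20, 18]. The pivot is placed at index 2. All elements to the left of the pivot are <= 9, and all elements to the right are > 9.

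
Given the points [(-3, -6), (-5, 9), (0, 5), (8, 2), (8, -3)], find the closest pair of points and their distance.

Computing all pairwise distances among 5 points:

d((-3, -6), (-5, 9)) = 15.1327
d((-3, -6), (0, 5)) = 11.4018
d((-3, -6), (8, 2)) = 13.6015
d((-3, -6), (8, -3)) = 11.4018
d((-5, 9), (0, 5)) = 6.4031
d((-5, 9), (8, 2)) = 14.7648
d((-5, 9), (8, -3)) = 17.6918
d((0, 5), (8, 2)) = 8.544
d((0, 5), (8, -3)) = 11.3137
d((8, 2), (8, -3)) = 5.0 <-- minimum

Closest pair: (8, 2) and (8, -3) with distance 5.0

The closest pair is (8, 2) and (8, -3) with Euclidean distance 5.0. For 5 points, brute-force pairwise comparison is shown above. For large n, the divide-and-conquer algorithm (sort by x, recurse on halves, check the dividing strip) achieves O(n log n).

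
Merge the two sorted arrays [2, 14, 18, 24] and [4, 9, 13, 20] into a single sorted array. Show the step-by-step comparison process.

Merging process:

Compare 2 vs 4: take 2 from left. Merged: [2]
Compare 14 vs 4: take 4 from right. Merged: [2, 4]
Compare 14 vs 9: take 9 from right. Merged: [2, 4, 9]
Compare 14 vs 13: take 13 from right. Merged: [2, 4, 9, 13]
Compare 14 vs 20: take 14 from left. Merged: [2, 4, 9, 13, 14]
Compare 18 vs 20: take 18 from left. Merged: [2, 4, 9, 13, 14, 18]
Compare 24 vs 20: take 20 from right. Merged: [2, 4, 9, 13, 14, 18, 20]
Append remaining from left: [24]. Merged: [2, 4, 9, 13, 14, 18, 20, 24]

Final merged array: [2, 4, 9, 13, 14, 18, 20, 24]
Total comparisons: 7

The merged array is [2, 4, 9, 13, 14, 18, 20, 24], requiring 7 comparisons. The merge step runs in O(n) time where n is the total number of elements.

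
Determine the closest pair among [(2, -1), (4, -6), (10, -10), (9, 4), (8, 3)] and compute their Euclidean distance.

Computing all pairwise distances among 5 points:

d((2, -1), (4, -6)) = 5.3852
d((2, -1), (10, -10)) = 12.0416
d((2, -1), (9, 4)) = 8.6023
d((2, -1), (8, 3)) = 7.2111
d((4, -6), (10, -10)) = 7.2111
d((4, -6), (9, 4)) = 11.1803
d((4, -6), (8, 3)) = 9.8489
d((10, -10), (9, 4)) = 14.0357
d((10, -10), (8, 3)) = 13.1529
d((9, 4), (8, 3)) = 1.4142 <-- minimum

Closest pair: (9, 4) and (8, 3) with distance 1.4142

The closest pair is (9, 4) and (8, 3) with Euclidean distance 1.4142. For 5 points, brute-force pairwise comparison is shown above. For large n, the divide-and-conquer algorithm (sort by x, recurse on halves, check the dividing strip) achieves O(n log n).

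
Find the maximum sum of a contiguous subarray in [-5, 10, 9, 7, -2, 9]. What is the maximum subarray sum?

Using Kadane's algorithm on [-5, 10, 9, 7, -2, 9]:

Scanning through the array:
Position 1 (value 10): max_ending_here = 10, max_so_far = 10
Position 2 (value 9): max_ending_here = 19, max_so_far = 19
Position 3 (value 7): max_ending_here = 26, max_so_far = 26
Position 4 (value -2): max_ending_here = 24, max_so_far = 26
Position 5 (value 9): max_ending_here = 33, max_so_far = 33

Maximum subarray: [10, 9, 7, -2, 9]
Maximum sum: 33

The maximum subarray is [10, 9, 7, -2, 9] with sum 33. This subarray runs from index 1 to index 5.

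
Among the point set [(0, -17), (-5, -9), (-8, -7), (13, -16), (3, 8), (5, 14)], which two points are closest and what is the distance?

Computing all pairwise distances among 6 points:

d((0, -17), (-5, -9)) = 9.434
d((0, -17), (-8, -7)) = 12.8062
d((0, -17), (13, -16)) = 13.0384
d((0, -17), (3, 8)) = 25.1794
d((0, -17), (5, 14)) = 31.4006
d((-5, -9), (-8, -7)) = 3.6056 <-- minimum
d((-5, -9), (13, -16)) = 19.3132
d((-5, -9), (3, 8)) = 18.7883
d((-5, -9), (5, 14)) = 25.0799
d((-8, -7), (13, -16)) = 22.8473
d((-8, -7), (3, 8)) = 18.6011
d((-8, -7), (5, 14)) = 24.6982
d((13, -16), (3, 8)) = 26.0
d((13, -16), (5, 14)) = 31.0483
d((3, 8), (5, 14)) = 6.3246

Closest pair: (-5, -9) and (-8, -7) with distance 3.6056

The closest pair is (-5, -9) and (-8, -7) with Euclidean distance 3.6056. For 6 points, brute-force pairwise comparison is shown above. For large n, the divide-and-conquer algorithm (sort by x, recurse on halves, check the dividing strip) achieves O(n log n).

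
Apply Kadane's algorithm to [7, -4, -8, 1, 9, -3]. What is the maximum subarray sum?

Using Kadane's algorithm on [7, -4, -8, 1, 9, -3]:

Scanning through the array:
Position 1 (value -4): max_ending_here = 3, max_so_far = 7
Position 2 (value -8): max_ending_here = -5, max_so_far = 7
Position 3 (value 1): max_ending_here = 1, max_so_far = 7
Position 4 (value 9): max_ending_here = 10, max_so_far = 10
Position 5 (value -3): max_ending_here = 7, max_so_far = 10

Maximum subarray: [1, 9]
Maximum sum: 10

The maximum subarray is [1, 9] with sum 10. This subarray runs from index 3 to index 4.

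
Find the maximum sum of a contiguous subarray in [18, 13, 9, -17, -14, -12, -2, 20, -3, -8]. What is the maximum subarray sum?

Using Kadane's algorithm on [18, 13, 9, -17, -14, -12, -2, 20, -3, -8]:

Scanning through the array:
Position 1 (value 13): max_ending_here = 31, max_so_far = 31
Position 2 (value 9): max_ending_here = 40, max_so_far = 40
Position 3 (value -17): max_ending_here = 23, max_so_far = 40
Position 4 (value -14): max_ending_here = 9, max_so_far = 40
Position 5 (value -12): max_ending_here = -3, max_so_far = 40
Position 6 (value -2): max_ending_here = -2, max_so_far = 40
Position 7 (value 20): max_ending_here = 20, max_so_far = 40
Position 8 (value -3): max_ending_here = 17, max_so_far = 40
Position 9 (value -8): max_ending_here = 9, max_so_far = 40

Maximum subarray: [18, 13, 9]
Maximum sum: 40

The maximum subarray is [18, 13, 9] with sum 40. This subarray runs from index 0 to index 2.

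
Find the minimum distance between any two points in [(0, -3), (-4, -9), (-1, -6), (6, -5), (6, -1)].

Computing all pairwise distances among 5 points:

d((0, -3), (-4, -9)) = 7.2111
d((0, -3), (-1, -6)) = 3.1623 <-- minimum
d((0, -3), (6, -5)) = 6.3246
d((0, -3), (6, -1)) = 6.3246
d((-4, -9), (-1, -6)) = 4.2426
d((-4, -9), (6, -5)) = 10.7703
d((-4, -9), (6, -1)) = 12.8062
d((-1, -6), (6, -5)) = 7.0711
d((-1, -6), (6, -1)) = 8.6023
d((6, -5), (6, -1)) = 4.0

Closest pair: (0, -3) and (-1, -6) with distance 3.1623

The closest pair is (0, -3) and (-1, -6) with Euclidean distance 3.1623. For 5 points, brute-force pairwise comparison is shown above. For large n, the divide-and-conquer algorithm (sort by x, recurse on halves, check the dividing strip) achieves O(n log n).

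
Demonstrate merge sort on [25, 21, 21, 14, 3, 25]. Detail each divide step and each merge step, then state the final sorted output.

Merge sort trace:

Split: [25, 21, 21, 14, 3, 25] -> [25, 21, 21] and [14, 3, 25]
  Split: [25, 21, 21] -> [25] and [21, 21]
    Split: [21, 21] -> [21] and [21]
    Merge: [21] + [21] -> [21, 21]
  Merge: [25] + [21, 21] -> [21, 21, 25]
  Split: [14, 3, 25] -> [14] and [3, 25]
    Split: [3, 25] -> [3] and [25]
    Merge: [3] + [25] -> [3, 25]
  Merge: [14] + [3, 25] -> [3, 14, 25]
Merge: [21, 21, 25] + [3, 14, 25] -> [3, 14, 21, 21, 25, 25]

Final sorted array: [3, 14, 21, 21, 25, 25]

The merge sort proceeds by recursively splitting the array and merging sorted halves.
After all merges, the sorted array is [3, 14, 21, 21, 25, 25].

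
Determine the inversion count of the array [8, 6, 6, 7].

Finding inversions in [8, 6, 6, 7]:

(0, 1): arr[0]=8 > arr[1]=6
(0, 2): arr[0]=8 > arr[2]=6
(0, 3): arr[0]=8 > arr[3]=7

Total inversions: 3

The array has 3 inversion(s): (0,1), (0,2), (0,3). Each pair (i,j) satisfies i < j and arr[i] > arr[j].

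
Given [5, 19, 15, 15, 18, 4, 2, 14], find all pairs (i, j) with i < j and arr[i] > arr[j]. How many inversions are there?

Finding inversions in [5, 19, 15, 15, 18, 4, 2, 14]:

(0, 5): arr[0]=5 > arr[5]=4
(0, 6): arr[0]=5 > arr[6]=2
(1, 2): arr[1]=19 > arr[2]=15
(1, 3): arr[1]=19 > arr[3]=15
(1, 4): arr[1]=19 > arr[4]=18
(1, 5): arr[1]=19 > arr[5]=4
(1, 6): arr[1]=19 > arr[6]=2
(1, 7): arr[1]=19 > arr[7]=14
(2, 5): arr[2]=15 > arr[5]=4
(2, 6): arr[2]=15 > arr[6]=2
(2, 7): arr[2]=15 > arr[7]=14
(3, 5): arr[3]=15 > arr[5]=4
(3, 6): arr[3]=15 > arr[6]=2
(3, 7): arr[3]=15 > arr[7]=14
(4, 5): arr[4]=18 > arr[5]=4
(4, 6): arr[4]=18 > arr[6]=2
(4, 7): arr[4]=18 > arr[7]=14
(5, 6): arr[5]=4 > arr[6]=2

Total inversions: 18

The array has 18 inversion(s): (0,5), (0,6), (1,2), (1,3), (1,4), (1,5), (1,6), (1,7), (2,5), (2,6), (2,7), (3,5), (3,6), (3,7), (4,5), (4,6), (4,7), (5,6). Each pair (i,j) satisfies i < j and arr[i] > arr[j].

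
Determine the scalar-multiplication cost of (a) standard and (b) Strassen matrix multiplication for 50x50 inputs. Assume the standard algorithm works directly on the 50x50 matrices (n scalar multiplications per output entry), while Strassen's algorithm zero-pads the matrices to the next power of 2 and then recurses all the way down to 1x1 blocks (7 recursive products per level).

Matrix multiplication for 50x50 matrices:

Strassen's algorithm requires power-of-2 dimensions. Pad 50x50 to 64x64 (next power of 2).

Standard algorithm: 50^3 = 125000 multiplications
Strassen's algorithm: 7^(log2(64)) = 7^6 = 117649 multiplications
Savings: 125000 - 117649 = 7351 multiplications

Standard: 125000 multiplications (50^3). Strassen: 117649 multiplications (7^6, after padding to 64x64). Strassen reduces 8 recursive multiplications to 7 at each level.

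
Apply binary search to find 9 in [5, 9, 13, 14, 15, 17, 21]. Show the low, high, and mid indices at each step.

Binary search for 9 in [5, 9, 13, 14, 15, 17, 21]:

lo=0, hi=6, mid=3, arr[mid]=14 -> 14 > 9, search left half
lo=0, hi=2, mid=1, arr[mid]=9 -> Found target at index 1!

Binary search finds 9 at index 1 after 2 comparisons. The search repeatedly halves the search space by comparing with the middle element.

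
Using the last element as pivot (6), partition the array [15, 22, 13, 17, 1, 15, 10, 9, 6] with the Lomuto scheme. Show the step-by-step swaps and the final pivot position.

Lomuto partition with pivot = 6:

Initial array: [15, 22, 13, 17, 1, 15, 10, 9, 6]

arr[0]=15 > 6: no swap
arr[1]=22 > 6: no swap
arr[2]=13 > 6: no swap
arr[3]=17 > 6: no swap
arr[4]=1 <= 6: swap with position 0, array becomes [1, 22, 13, 17, 15, 15, 10, 9, 6]
arr[5]=15 > 6: no swap
arr[6]=10 > 6: no swap
arr[7]=9 > 6: no swap

Place pivot at position 1: [1, 6, 13, 17, 15, 15, 10, 9, 22]
Pivot position: 1

After partitioning with pivot 6, the array becomes [1, 6, 13, 17, 15, 15, 10, 9, 22]. The pivot is placed at index 1. All elements to the left of the pivot are <= 6, and all elements to the right are > 6.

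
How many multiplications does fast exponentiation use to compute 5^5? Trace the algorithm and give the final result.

Computing 5^5 by squaring (build up from 5^1; each line after the first costs one multiplication):

5^1 = 5
5^2 = (5^1)^2 = 5^2 = 25
5^4 = (5^2)^2 = 25^2 = 625
5^5 = 5 * 5^4 = 5 * 625 = 3125

Result: 3125
Multiplications needed: 3 (3 lines after 5^1)

5^5 = 3125. Using exponentiation by squaring, this requires 3 multiplications. The key idea: if the exponent is even, square the half-power; if odd, multiply by the base once.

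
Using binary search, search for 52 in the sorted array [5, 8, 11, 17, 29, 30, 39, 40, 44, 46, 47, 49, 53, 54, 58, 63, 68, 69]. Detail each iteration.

Binary search for 52 in [5, 8, 11, 17, 29, 30, 39, 40, 44, 46, 47, 49, 53, 54, 58, 63, 68, 69]:

lo=0, hi=17, mid=8, arr[mid]=44 -> 44 < 52, search right half
lo=9, hi=17, mid=13, arr[mid]=54 -> 54 > 52, search left half
lo=9, hi=12, mid=10, arr[mid]=47 -> 47 < 52, search right half
lo=11, hi=12, mid=11, arr[mid]=49 -> 49 < 52, search right half
lo=12, hi=12, mid=12, arr[mid]=53 -> 53 > 52, search left half
lo=12 > hi=11, target 52 not found

Binary search determines that 52 is not in the array after 5 comparisons. The search space was exhausted without finding the target.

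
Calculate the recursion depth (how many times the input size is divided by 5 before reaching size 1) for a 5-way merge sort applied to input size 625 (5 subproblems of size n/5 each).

For divide and conquer with division factor 5:

Problem sizes at each level:
Level 0: 625
Level 1: 125
Level 2: 25
Level 3: 5
Level 4: 1

The root is level 0 and the size-1 base case is level 4 (the tree spans levels 0 through 4, i.e. 5 levels counting the root), so the depth is the number of divisions: log_5(625) = 4

The recursion tree depth is log_5(625) = 4. At each level, the problem size is divided by 5, so it takes 4 divisions to reduce to a base case of size 1. The algorithm makes 5 recursive calls at each level.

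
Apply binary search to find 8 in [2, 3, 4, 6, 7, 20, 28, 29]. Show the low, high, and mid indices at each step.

Binary search for 8 in [2, 3, 4, 6, 7, 20, 28, 29]:

lo=0, hi=7, mid=3, arr[mid]=6 -> 6 < 8, search right half
lo=4, hi=7, mid=5, arr[mid]=20 -> 20 > 8, search left half
lo=4, hi=4, mid=4, arr[mid]=7 -> 7 < 8, search right half
lo=5 > hi=4, target 8 not found

Binary search determines that 8 is not in the array after 3 comparisons. The search space was exhausted without finding the target.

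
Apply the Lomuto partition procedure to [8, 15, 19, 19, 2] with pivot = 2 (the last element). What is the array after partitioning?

Lomuto partition with pivot = 2:

Initial array: [8, 15, 19, 19, 2]

arr[0]=8 > 2: no swap
arr[1]=15 > 2: no swap
arr[2]=19 > 2: no swap
arr[3]=19 > 2: no swap

Place pivot at position 0: [2, 15, 19, 19, 8]
Pivot position: 0

After partitioning with pivot 2, the array becomes [2, 15, 19, 19, 8]. The pivot is placed at index 0. All elements to the left of the pivot are <= 2, and all elements to the right are > 2.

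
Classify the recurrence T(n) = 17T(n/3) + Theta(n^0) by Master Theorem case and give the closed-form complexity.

Master Theorem for T(n) = 17T(n/3) + O(n^0):

a = 17, b = 3, c = 0
log_b(a) = log_3(17) = 2.5789

Case 1: c = 0 < log_3(17) = 2.5789
T(n) = O(n^(log_3 17))

For T(n) = 17T(n/3) + O(n^0): log_3(17) = 2.5789. This is Case 1 of the Master Theorem (c < log_b(a), work dominated by leaves), giving O(n^(log_3 17)).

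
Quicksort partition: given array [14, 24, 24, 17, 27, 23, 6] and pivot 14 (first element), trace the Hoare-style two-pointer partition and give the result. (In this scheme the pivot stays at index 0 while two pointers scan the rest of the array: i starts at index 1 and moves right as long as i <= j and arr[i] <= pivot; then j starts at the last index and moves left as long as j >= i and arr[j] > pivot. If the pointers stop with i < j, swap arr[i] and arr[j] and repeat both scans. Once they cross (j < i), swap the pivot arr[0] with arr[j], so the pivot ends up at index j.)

Hoare-style two-pointer partition with pivot = 14:

Initial array: [14, 24, 24, 17, 27, 23, 6]

Pointers start at i = 1, j = 6.
i stops at index 1 (arr[1]=24 > 14), j stops at index 6 (arr[6]=6 <= 14): swap arr[1] and arr[6], array becomes [14, 6, 24, 17, 27, 23, 24]
i ends at 2, j ends at 1: the pointers have crossed (j < i), so scanning stops.

Swap pivot arr[0] with arr[1] to place pivot at position 1: [6, 14, 24, 17, 27, 23, 24]
Pivot position: 1

After partitioning with pivot 14, the array becomes [6, 14, 24, 17, 27, 23, 24]. The pivot is placed at index 1. All elements to the left of the pivot are <= 14, and all elements to the right are > 14.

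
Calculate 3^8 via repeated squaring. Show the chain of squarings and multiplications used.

Computing 3^8 by squaring (build up from 3^1; each line after the first costs one multiplication):

3^1 = 3
3^2 = (3^1)^2 = 3^2 = 9
3^4 = (3^2)^2 = 9^2 = 81
3^8 = (3^4)^2 = 81^2 = 6561

Result: 6561
Multiplications needed: 3 (3 lines after 3^1)

3^8 = 6561. Using exponentiation by squaring, this requires 3 multiplications. The key idea: if the exponent is even, square the half-power; if odd, multiply by the base once.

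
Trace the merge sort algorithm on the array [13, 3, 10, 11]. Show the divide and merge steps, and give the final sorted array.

Merge sort trace:

Split: [13, 3, 10, 11] -> [13, 3] and [10, 11]
  Split: [13, 3] -> [13] and [3]
  Merge: [13] + [3] -> [3, 13]
  Split: [10, 11] -> [10] and [11]
  Merge: [10] + [11] -> [10, 11]
Merge: [3, 13] + [10, 11] -> [3, 10, 11, 13]

Final sorted array: [3, 10, 11, 13]

The merge sort proceeds by recursively splitting the array and merging sorted halves.
After all merges, the sorted array is [3, 10, 11, 13].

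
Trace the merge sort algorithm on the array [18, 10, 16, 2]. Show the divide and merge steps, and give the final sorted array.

Merge sort trace:

Split: [18, 10, 16, 2] -> [18, 10] and [16, 2]
  Split: [18, 10] -> [18] and [10]
  Merge: [18] + [10] -> [10, 18]
  Split: [16, 2] -> [16] and [2]
  Merge: [16] + [2] -> [2, 16]
Merge: [10, 18] + [2, 16] -> [2, 10, 16, 18]

Final sorted array: [2, 10, 16, 18]

The merge sort proceeds by recursively splitting the array and merging sorted halves.
After all merges, the sorted array is [2, 10, 16, 18].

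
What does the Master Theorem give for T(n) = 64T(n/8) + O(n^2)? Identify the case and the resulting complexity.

Master Theorem for T(n) = 64T(n/8) + O(n^2):

a = 64, b = 8, c = 2
log_b(a) = log_8(64) = 2.0000

Case 2: c = 2 = log_8(64) = 2.0000
T(n) = O(n^2 log n) = O(n^2 log n)

For T(n) = 64T(n/8) + O(n^2): log_8(64) = 2.0000. This is Case 2 of the Master Theorem (c = log_b(a), equal work at all levels), giving O(n^2 log n).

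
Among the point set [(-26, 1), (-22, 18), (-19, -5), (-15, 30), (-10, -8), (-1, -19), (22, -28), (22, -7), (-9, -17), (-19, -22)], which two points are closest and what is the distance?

Computing all pairwise distances among 10 points:

d((-26, 1), (-22, 18)) = 17.4642
d((-26, 1), (-19, -5)) = 9.2195
d((-26, 1), (-15, 30)) = 31.0161
d((-26, 1), (-10, -8)) = 18.3576
d((-26, 1), (-1, -19)) = 32.0156
d((-26, 1), (22, -28)) = 56.0803
d((-26, 1), (22, -7)) = 48.6621
d((-26, 1), (-9, -17)) = 24.7588
d((-26, 1), (-19, -22)) = 24.0416
d((-22, 18), (-19, -5)) = 23.1948
d((-22, 18), (-15, 30)) = 13.8924
d((-22, 18), (-10, -8)) = 28.6356
d((-22, 18), (-1, -19)) = 42.5441
d((-22, 18), (22, -28)) = 63.6553
d((-22, 18), (22, -7)) = 50.6063
d((-22, 18), (-9, -17)) = 37.3363
d((-22, 18), (-19, -22)) = 40.1123
d((-19, -5), (-15, 30)) = 35.2278
d((-19, -5), (-10, -8)) = 9.4868
d((-19, -5), (-1, -19)) = 22.8035
d((-19, -5), (22, -28)) = 47.0106
d((-19, -5), (22, -7)) = 41.0488
d((-19, -5), (-9, -17)) = 15.6205
d((-19, -5), (-19, -22)) = 17.0
d((-15, 30), (-10, -8)) = 38.3275
d((-15, 30), (-1, -19)) = 50.9608
d((-15, 30), (22, -28)) = 68.7968
d((-15, 30), (22, -7)) = 52.3259
d((-15, 30), (-9, -17)) = 47.3814
d((-15, 30), (-19, -22)) = 52.1536
d((-10, -8), (-1, -19)) = 14.2127
d((-10, -8), (22, -28)) = 37.7359
d((-10, -8), (22, -7)) = 32.0156
d((-10, -8), (-9, -17)) = 9.0554
d((-10, -8), (-19, -22)) = 16.6433
d((-1, -19), (22, -28)) = 24.6982
d((-1, -19), (22, -7)) = 25.9422
d((-1, -19), (-9, -17)) = 8.2462 <-- minimum
d((-1, -19), (-19, -22)) = 18.2483
d((22, -28), (22, -7)) = 21.0
d((22, -28), (-9, -17)) = 32.8938
d((22, -28), (-19, -22)) = 41.4367
d((22, -7), (-9, -17)) = 32.573
d((22, -7), (-19, -22)) = 43.6578
d((-9, -17), (-19, -22)) = 11.1803

Closest pair: (-1, -19) and (-9, -17) with distance 8.2462

The closest pair is (-1, -19) and (-9, -17) with Euclidean distance 8.2462. For 10 points, brute-force pairwise comparison is shown above. For large n, the divide-and-conquer algorithm (sort by x, recurse on halves, check the dividing strip) achieves O(n log n).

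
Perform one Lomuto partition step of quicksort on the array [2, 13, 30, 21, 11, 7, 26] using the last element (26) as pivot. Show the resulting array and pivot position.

Lomuto partition with pivot = 26:

Initial array: [2, 13, 30, 21, 11, 7, 26]

arr[0]=2 <= 26: swap with position 0, array becomes [2, 13, 30, 21, 11, 7, 26]
arr[1]=13 <= 26: swap with position 1, array becomes [2, 13, 30, 21, 11, 7, 26]
arr[2]=30 > 26: no swap
arr[3]=21 <= 26: swap with position 2, array becomes [2, 13, 21, 30, 11, 7, 26]
arr[4]=11 <= 26: swap with position 3, array becomes [2, 13, 21, 11, 30, 7, 26]
arr[5]=7 <= 26: swap with position 4, array becomes [2, 13, 21, 11, 7, 30, 26]

Place pivot at position 5: [2, 13, 21, 11, 7, 26, 30]
Pivot position: 5

After partitioning with pivot 26, the array becomes [2, 13, 21, 11, 7, 26, 30]. The pivot is placed at index 5. All elements to the left of the pivot are <= 26, and all elements to the right are > 26.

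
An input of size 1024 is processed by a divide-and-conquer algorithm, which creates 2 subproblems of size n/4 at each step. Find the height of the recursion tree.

For divide and conquer with division factor 4:

Problem sizes at each level:
Level 0: 1024
Level 1: 256
Level 2: 64
Level 3: 16
Level 4: 4
Level 5: 1

The root is level 0 and the size-1 base case is level 5 (the tree spans levels 0 through 5, i.e. 6 levels counting the root), so the depth is the number of divisions: log_4(1024) = 5

The recursion tree depth is log_4(1024) = 5. At each level, the problem size is divided by 4, so it takes 5 divisions to reduce to a base case of size 1. The algorithm makes 2 recursive calls at each level.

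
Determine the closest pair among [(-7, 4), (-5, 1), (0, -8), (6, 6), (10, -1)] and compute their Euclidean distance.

Computing all pairwise distances among 5 points:

d((-7, 4), (-5, 1)) = 3.6056 <-- minimum
d((-7, 4), (0, -8)) = 13.8924
d((-7, 4), (6, 6)) = 13.1529
d((-7, 4), (10, -1)) = 17.72
d((-5, 1), (0, -8)) = 10.2956
d((-5, 1), (6, 6)) = 12.083
d((-5, 1), (10, -1)) = 15.1327
d((0, -8), (6, 6)) = 15.2315
d((0, -8), (10, -1)) = 12.2066
d((6, 6), (10, -1)) = 8.0623

Closest pair: (-7, 4) and (-5, 1) with distance 3.6056

The closest pair is (-7, 4) and (-5, 1) with Euclidean distance 3.6056. For 5 points, brute-force pairwise comparison is shown above. For large n, the divide-and-conquer algorithm (sort by x, recurse on halves, check the dividing strip) achieves O(n log n).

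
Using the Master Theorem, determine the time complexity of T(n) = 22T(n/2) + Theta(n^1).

Master Theorem for T(n) = 22T(n/2) + O(n^1):

a = 22, b = 2, c = 1
log_b(a) = log_2(22) = 4.4594

Case 1: c = 1 < log_2(22) = 4.4594
T(n) = O(n^(log_2 22))

For T(n) = 22T(n/2) + O(n^1): log_2(22) = 4.4594. This is Case 1 of the Master Theorem (c < log_b(a), work dominated by leaves), giving O(n^(log_2 22)).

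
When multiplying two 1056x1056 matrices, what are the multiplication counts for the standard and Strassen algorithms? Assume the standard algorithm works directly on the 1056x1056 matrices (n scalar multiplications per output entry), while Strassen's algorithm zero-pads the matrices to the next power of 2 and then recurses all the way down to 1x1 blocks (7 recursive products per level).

Matrix multiplication for 1056x1056 matrices:

Strassen's algorithm requires power-of-2 dimensions. Pad 1056x1056 to 2048x2048 (next power of 2).

Standard algorithm: 1056^3 = 1177583616 multiplications
Strassen's algorithm: 7^(log2(2048)) = 7^11 = 1977326743 multiplications
Difference: 1177583616 - 1977326743 = -799743127 (Strassen uses MORE here due to padding overhead — for small or just-over-power-of-2 n, padding can outweigh the per-level savings)

Standard: 1177583616 multiplications (1056^3). Strassen: 1977326743 multiplications (7^11, after padding to 2048x2048). Strassen reduces 8 recursive multiplications to 7 at each level.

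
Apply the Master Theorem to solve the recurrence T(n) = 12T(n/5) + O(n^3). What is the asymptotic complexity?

Master Theorem for T(n) = 12T(n/5) + O(n^3):

a = 12, b = 5, c = 3
log_b(a) = log_5(12) = 1.5440

Case 3: c = 3 > log_5(12) = 1.5440
T(n) = O(n^3) = O(n^3)

For T(n) = 12T(n/5) + O(n^3): log_5(12) = 1.5440. This is Case 3 of the Master Theorem (c > log_b(a), work dominated by root), giving O(n^3).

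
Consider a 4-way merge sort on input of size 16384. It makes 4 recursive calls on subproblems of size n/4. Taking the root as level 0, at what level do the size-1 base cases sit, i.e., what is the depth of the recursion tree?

For divide and conquer with division factor 4:

Problem sizes at each level:
Level 0: 16384
Level 1: 4096
Level 2: 1024
Level 3: 256
Level 4: 64
Level 5: 16
Level 6: 4
Level 7: 1

The root is level 0 and the size-1 base case is level 7 (the tree spans levels 0 through 7, i.e. 8 levels counting the root), so the depth is the number of divisions: log_4(16384) = 7

The recursion tree depth is log_4(16384) = 7. At each level, the problem size is divided by 4, so it takes 7 divisions to reduce to a base case of size 1. The algorithm makes 4 recursive calls at each level.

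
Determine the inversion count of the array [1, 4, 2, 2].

Finding inversions in [1, 4, 2, 2]:

(1, 2): arr[1]=4 > arr[2]=2
(1, 3): arr[1]=4 > arr[3]=2

Total inversions: 2

The array has 2 inversion(s): (1,2), (1,3). Each pair (i,j) satisfies i < j and arr[i] > arr[j].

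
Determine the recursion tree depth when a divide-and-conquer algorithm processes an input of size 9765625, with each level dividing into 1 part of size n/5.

For divide and conquer with division factor 5:

Problem sizes at each level:
Level 0: 9765625
Level 1: 1953125
Level 2: 390625
Level 3: 78125
Level 4: 15625
Level 5: 3125
Level 6: 625
Level 7: 125
Level 8: 25
Level 9: 5
Level 10: 1

The root is level 0 and the size-1 base case is level 10 (the tree spans levels 0 through 10, i.e. 11 levels counting the root), so the depth is the number of divisions: log_5(9765625) = 10

The recursion tree depth is log_5(9765625) = 10. At each level, the problem size is divided by 5, so it takes 10 divisions to reduce to a base case of size 1. The algorithm makes 1 recursive call at each level.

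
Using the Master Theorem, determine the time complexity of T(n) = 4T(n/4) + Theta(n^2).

Master Theorem for T(n) = 4T(n/4) + O(n^2):

a = 4, b = 4, c = 2
log_b(a) = log_4(4) = 1.0000

Case 3: c = 2 > log_4(4) = 1.0000
T(n) = O(n^2) = O(n^2)

For T(n) = 4T(n/4) + O(n^2): log_4(4) = 1.0000. This is Case 3 of the Master Theorem (c > log_b(a), work dominated by root), giving O(n^2).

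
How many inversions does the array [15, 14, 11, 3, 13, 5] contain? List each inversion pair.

Finding inversions in [15, 14, 11, 3, 13, 5]:

(0, 1): arr[0]=15 > arr[1]=14
(0, 2): arr[0]=15 > arr[2]=11
(0, 3): arr[0]=15 > arr[3]=3
(0, 4): arr[0]=15 > arr[4]=13
(0, 5): arr[0]=15 > arr[5]=5
(1, 2): arr[1]=14 > arr[2]=11
(1, 3): arr[1]=14 > arr[3]=3
(1, 4): arr[1]=14 > arr[4]=13
(1, 5): arr[1]=14 > arr[5]=5
(2, 3): arr[2]=11 > arr[3]=3
(2, 5): arr[2]=11 > arr[5]=5
(4, 5): arr[4]=13 > arr[5]=5

Total inversions: 12

The array has 12 inversion(s): (0,1), (0,2), (0,3), (0,4), (0,5), (1,2), (1,3), (1,4), (1,5), (2,3), (2,5), (4,5). Each pair (i,j) satisfies i < j and arr[i] > arr[j].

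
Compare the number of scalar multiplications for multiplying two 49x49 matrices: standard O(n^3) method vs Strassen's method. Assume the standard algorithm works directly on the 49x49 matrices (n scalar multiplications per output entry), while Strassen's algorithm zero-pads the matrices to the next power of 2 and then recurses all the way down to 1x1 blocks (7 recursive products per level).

Matrix multiplication for 49x49 matrices:

Strassen's algorithm requires power-of-2 dimensions. Pad 49x49 to 64x64 (next power of 2).

Standard algorithm: 49^3 = 117649 multiplications
Strassen's algorithm: 7^(log2(64)) = 7^6 = 117649 multiplications
Savings: 117649 - 117649 = 0 multiplications

Standard: 117649 multiplications (49^3). Strassen: 117649 multiplications (7^6, after padding to 64x64). Strassen reduces 8 recursive multiplications to 7 at each level.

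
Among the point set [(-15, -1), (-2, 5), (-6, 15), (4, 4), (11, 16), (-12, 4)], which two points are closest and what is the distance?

Computing all pairwise distances among 6 points:

d((-15, -1), (-2, 5)) = 14.3178
d((-15, -1), (-6, 15)) = 18.3576
d((-15, -1), (4, 4)) = 19.6469
d((-15, -1), (11, 16)) = 31.0644
d((-15, -1), (-12, 4)) = 5.831 <-- minimum
d((-2, 5), (-6, 15)) = 10.7703
d((-2, 5), (4, 4)) = 6.0828
d((-2, 5), (11, 16)) = 17.0294
d((-2, 5), (-12, 4)) = 10.0499
d((-6, 15), (4, 4)) = 14.8661
d((-6, 15), (11, 16)) = 17.0294
d((-6, 15), (-12, 4)) = 12.53
d((4, 4), (11, 16)) = 13.8924
d((4, 4), (-12, 4)) = 16.0
d((11, 16), (-12, 4)) = 25.9422

Closest pair: (-15, -1) and (-12, 4) with distance 5.831

The closest pair is (-15, -1) and (-12, 4) with Euclidean distance 5.831. For 6 points, brute-force pairwise comparison is shown above. For large n, the divide-and-conquer algorithm (sort by x, recurse on halves, check the dividing strip) achieves O(n log n).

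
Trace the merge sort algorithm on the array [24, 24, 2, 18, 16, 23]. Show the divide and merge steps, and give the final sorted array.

Merge sort trace:

Split: [24, 24, 2, 18, 16, 23] -> [24, 24, 2] and [18, 16, 23]
  Split: [24, 24, 2] -> [24] and [24, 2]
    Split: [24, 2] -> [24] and [2]
    Merge: [24] + [2] -> [2, 24]
  Merge: [24] + [2, 24] -> [2, 24, 24]
  Split: [18, 16, 23] -> [18] and [16, 23]
    Split: [16, 23] -> [16] and [23]
    Merge: [16] + [23] -> [16, 23]
  Merge: [18] + [16, 23] -> [16, 18, 23]
Merge: [2, 24, 24] + [16, 18, 23] -> [2, 16, 18, 23, 24, 24]

Final sorted array: [2, 16, 18, 23, 24, 24]

The merge sort proceeds by recursively splitting the array and merging sorted halves.
After all merges, the sorted array is [2, 16, 18, 23, 24, 24].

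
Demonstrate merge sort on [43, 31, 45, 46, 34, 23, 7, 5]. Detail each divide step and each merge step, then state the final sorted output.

Merge sort trace:

Split: [43, 31, 45, 46, 34, 23, 7, 5] -> [43, 31, 45, 46] and [34, 23, 7, 5]
  Split: [43, 31, 45, 46] -> [43, 31] and [45, 46]
    Split: [43, 31] -> [43] and [31]
    Merge: [43] + [31] -> [31, 43]
    Split: [45, 46] -> [45] and [46]
    Merge: [45] + [46] -> [45, 46]
  Merge: [31, 43] + [45, 46] -> [31, 43, 45, 46]
  Split: [34, 23, 7, 5] -> [34, 23] and [7, 5]
    Split: [34, 23] -> [34] and [23]
    Merge: [34] + [23] -> [23, 34]
    Split: [7, 5] -> [7] and [5]
    Merge: [7] + [5] -> [5, 7]
  Merge: [23, 34] + [5, 7] -> [5, 7, 23, 34]
Merge: [31, 43, 45, 46] + [5, 7, 23, 34] -> [5, 7, 23, 31, 34, 43, 45, 46]

Final sorted array: [5, 7, 23, 31, 34, 43, 45, 46]

The merge sort proceeds by recursively splitting the array and merging sorted halves.
After all merges, the sorted array is [5, 7, 23, 31, 34, 43, 45, 46].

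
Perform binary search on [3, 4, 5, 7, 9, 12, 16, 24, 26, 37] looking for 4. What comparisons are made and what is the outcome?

Binary search for 4 in [3, 4, 5, 7, 9, 12, 16, 24, 26, 37]:

lo=0, hi=9, mid=4, arr[mid]=9 -> 9 > 4, search left half
lo=0, hi=3, mid=1, arr[mid]=4 -> Found target at index 1!

Binary search finds 4 at index 1 after 2 comparisons. The search repeatedly halves the search space by comparing with the middle element.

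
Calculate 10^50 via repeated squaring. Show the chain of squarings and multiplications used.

Computing 10^50 by squaring (build up from 10^1; each line after the first costs one multiplication):

10^1 = 10
10^2 = (10^1)^2 = 10^2 = 100
10^3 = 10 * 10^2 = 10 * 100 = 1000
10^6 = (10^3)^2 = 1000^2 = 1000000
10^12 = (10^6)^2 = 1000000^2 = 1000000000000
10^24 = (10^12)^2 = 1000000000000^2 = 1000000000000000000000000
10^25 = 10 * 10^24 = 10 * 1000000000000000000000000 = 10000000000000000000000000
10^50 = (10^25)^2 = 10000000000000000000000000^2 = 100000000000000000000000000000000000000000000000000

Result: 100000000000000000000000000000000000000000000000000
Multiplications needed: 7 (7 lines after 10^1)

10^50 = 100000000000000000000000000000000000000000000000000. Using exponentiation by squaring, this requires 7 multiplications. The key idea: if the exponent is even, square the half-power; if odd, multiply by the base once.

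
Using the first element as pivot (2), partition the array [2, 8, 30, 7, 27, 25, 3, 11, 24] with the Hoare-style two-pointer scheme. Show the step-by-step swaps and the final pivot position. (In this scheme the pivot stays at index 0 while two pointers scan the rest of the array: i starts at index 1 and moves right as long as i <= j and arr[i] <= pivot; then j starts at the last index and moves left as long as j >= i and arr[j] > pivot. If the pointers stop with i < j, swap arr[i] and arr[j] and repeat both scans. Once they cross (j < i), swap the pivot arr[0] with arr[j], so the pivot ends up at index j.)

Hoare-style two-pointer partition with pivot = 2:

Initial array: [2, 8, 30, 7, 27, 25, 3, 11, 24]

Pointers start at i = 1, j = 8.
i ends at 1, j ends at 0: the pointers have crossed (j < i), so scanning stops.

j = 0, so swapping arr[0] with arr[j] leaves the pivot at position 0: [2, 8, 30, 7, 27, 25, 3, 11, 24]
Pivot position: 0

After partitioning with pivot 2, the array becomes [2, 8, 30, 7, 27, 25, 3, 11, 24]. The pivot is placed at index 0. All elements to the left of the pivot are <= 2, and all elements to the right are > 2.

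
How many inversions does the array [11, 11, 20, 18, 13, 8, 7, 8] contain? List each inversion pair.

Finding inversions in [11, 11, 20, 18, 13, 8, 7, 8]:

(0, 5): arr[0]=11 > arr[5]=8
(0, 6): arr[0]=11 > arr[6]=7
(0, 7): arr[0]=11 > arr[7]=8
(1, 5): arr[1]=11 > arr[5]=8
(1, 6): arr[1]=11 > arr[6]=7
(1, 7): arr[1]=11 > arr[7]=8
(2, 3): arr[2]=20 > arr[3]=18
(2, 4): arr[2]=20 > arr[4]=13
(2, 5): arr[2]=20 > arr[5]=8
(2, 6): arr[2]=20 > arr[6]=7
(2, 7): arr[2]=20 > arr[7]=8
(3, 4): arr[3]=18 > arr[4]=13
(3, 5): arr[3]=18 > arr[5]=8
(3, 6): arr[3]=18 > arr[6]=7
(3, 7): arr[3]=18 > arr[7]=8
(4, 5): arr[4]=13 > arr[5]=8
(4, 6): arr[4]=13 > arr[6]=7
(4, 7): arr[4]=13 > arr[7]=8
(5, 6): arr[5]=8 > arr[6]=7

Total inversions: 19

The array has 19 inversion(s): (0,5), (0,6), (0,7), (1,5), (1,6), (1,7), (2,3), (2,4), (2,5), (2,6), (2,7), (3,4), (3,5), (3,6), (3,7), (4,5), (4,6), (4,7), (5,6). Each pair (i,j) satisfies i < j and arr[i] > arr[j].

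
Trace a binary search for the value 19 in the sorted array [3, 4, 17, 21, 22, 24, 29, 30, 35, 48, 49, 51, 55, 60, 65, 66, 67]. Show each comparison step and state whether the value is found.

Binary search for 19 in [3, 4, 17, 21, 22, 24, 29, 30, 35, 48, 49, 51, 55, 60, 65, 66, 67]:

lo=0, hi=16, mid=8, arr[mid]=35 -> 35 > 19, search left half
lo=0, hi=7, mid=3, arr[mid]=21 -> 21 > 19, search left half
lo=0, hi=2, mid=1, arr[mid]=4 -> 4 < 19, search right half
lo=2, hi=2, mid=2, arr[mid]=17 -> 17 < 19, search right half
lo=3 > hi=2, target 19 not found

Binary search determines that 19 is not in the array after 4 comparisons. The search space was exhausted without finding the target.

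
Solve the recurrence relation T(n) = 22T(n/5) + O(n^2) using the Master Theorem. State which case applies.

Master Theorem for T(n) = 22T(n/5) + O(n^2):

a = 22, b = 5, c = 2
log_b(a) = log_5(22) = 1.9206

Case 3: c = 2 > log_5(22) = 1.9206
T(n) = O(n^2) = O(n^2)

For T(n) = 22T(n/5) + O(n^2): log_5(22) = 1.9206. This is Case 3 of the Master Theorem (c > log_b(a), work dominated by root), giving O(n^2).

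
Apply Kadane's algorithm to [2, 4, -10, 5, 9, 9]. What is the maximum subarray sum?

Using Kadane's algorithm on [2, 4, -10, 5, 9, 9]:

Scanning through the array:
Position 1 (value 4): max_ending_here = 6, max_so_far = 6
Position 2 (value -10): max_ending_here = -4, max_so_far = 6
Position 3 (value 5): max_ending_here = 5, max_so_far = 6
Position 4 (value 9): max_ending_here = 14, max_so_far = 14
Position 5 (value 9): max_ending_here = 23, max_so_far = 23

Maximum subarray: [5, 9, 9]
Maximum sum: 23

The maximum subarray is [5, 9, 9] with sum 23. This subarray runs from index 3 to index 5.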